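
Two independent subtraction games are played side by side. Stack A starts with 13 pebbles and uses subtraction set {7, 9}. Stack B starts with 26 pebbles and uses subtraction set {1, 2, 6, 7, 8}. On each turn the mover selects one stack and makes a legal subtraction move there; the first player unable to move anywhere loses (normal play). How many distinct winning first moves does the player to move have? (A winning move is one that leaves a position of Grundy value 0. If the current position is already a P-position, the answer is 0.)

1

Stack A, S = {7, 9}:
G(0) = 0
G(1) = mex{} = 0
G(2) = mex{} = 0
G(3) = mex{} = 0
G(4) = mex{} = 0
G(5) = mex{} = 0
G(6) = mex{} = 0
G(7) = mex{0} = 1
G(8) = mex{0} = 1
G(9) = mex{0,0} = 1
G(10) = mex{0,0} = 1
G(11) = mex{0,0} = 1
G(12) = mex{0,0} = 1
G(13) = mex{0,0} = 1
G_A(13) = 1.
Stack B, S = {1, 2, 6, 7, 8}:
G(0) = 0
G(1) = mex{0} = 1
G(2) = mex{1,0} = 2
G(3) = mex{2,1} = 0
G(4) = mex{0,2} = 1
G(5) = mex{1,0} = 2
G(6) = mex{2,1,0} = 3
G(7) = mex{3,2,1,0} = 4
G(8) = mex{4,3,2,1,0} = 5
G(9) = mex{5,4,0,2,1} = 3
G(10) = mex{3,5,1,0,2} = 4
G(11) = mex{4,3,2,1,0} = 5
G(12) = mex{5,4,3,2,1} = 0
G(13) = mex{0,5,4,3,2} = 1
G(14) = mex{1,0,5,4,3} = 2
G(15) = mex{2,1,3,5,4} = 0
G(16) = mex{0,2,4,3,5} = 1
G(17) = mex{1,0,5,4,3} = 2
G(18) = mex{2,1,0,5,4} = 3
G(19) = mex{3,2,1,0,5} = 4
G(20) = mex{4,3,2,1,0} = 5
G(21) = mex{5,4,0,2,1} = 3
G(22) = mex{3,5,1,0,2} = 4
G(23) = mex{4,3,2,1,0} = 5
G(24) = mex{5,4,3,2,1} = 0
G(25) = mex{0,5,4,3,2} = 1
G(26) = mex{1,0,5,4,3} = 2
G_B(26) = 2.
Combined Grundy value = 1 ⊕ 2 = 3.
A winning move leaves total XOR = 0, i.e. changes one component's Grundy value g to g ⊕ X where X is the current total.
Stack A: need g' = 1⊕3 = 2. Options: 13−7→G=0, 13−9→G=0. Hits: 0.
Stack B: need g' = 2⊕3 = 1. Options: 26−1→G=1, 26−2→G=0, 26−6→G=5, 26−7→G=4, 26−8→G=3. Hits: 1.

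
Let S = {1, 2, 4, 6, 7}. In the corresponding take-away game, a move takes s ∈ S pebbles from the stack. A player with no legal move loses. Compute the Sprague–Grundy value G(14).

G(0) = 0
G(1) = mex{0} = 1
G(2) = mex{1,0} = 2
G(3) = mex{2,1} = 0
G(4) = mex{0,2,0} = 1
G(5) = mex{1,0,1} = 2
G(6) = mex{2,1,2,0} = 3
G(7) = mex{3,2,0,1,0} = 4
G(8) = mex{4,3,1,2,1} = 0
G(9) = mex{0,4,2,0,2} = 1
G(10) = mex{1,0,3,1,0} = 2
G(11) = mex{2,1,4,2,1} = 0
G(12) = mex{0,2,0,3,2} = 1
G(13) = mex{1,0,1,4,3} = 2
G(14) = mex{2,1,2,0,4} = 3

3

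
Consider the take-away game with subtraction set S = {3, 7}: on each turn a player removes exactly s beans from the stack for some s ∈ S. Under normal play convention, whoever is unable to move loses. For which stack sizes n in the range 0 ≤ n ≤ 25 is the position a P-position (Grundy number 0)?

n :  0  1  2  3  4  5  6  7  8  9 10 11 12 13 14 15 16 17 18 19 20 21 22 23 24 25
G :  0  0  0  1  1  1  0  2  2  1  0  0  0  1  1  1  0  2  2  1  0  0  0  1  1  1
P-positions are exactly the n with G(n) = 0.

0, 1, 2, 6, 10, 11, 12, 16, 20, 21, 22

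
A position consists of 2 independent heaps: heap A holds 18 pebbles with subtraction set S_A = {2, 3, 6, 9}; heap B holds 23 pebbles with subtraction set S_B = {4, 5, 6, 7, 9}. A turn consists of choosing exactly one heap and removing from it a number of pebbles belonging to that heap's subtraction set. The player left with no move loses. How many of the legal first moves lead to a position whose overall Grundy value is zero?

Heap A, S = {2, 3, 6, 9}:
n :  0  1  2  3  4  5  6  7  8  9 10 11 12 13 14 15 16 17 18
G :  0  0  1  1  2  0  3  1  2  2  3  3  0  0  1  1  2  0  3
G_A(18) = 3.
Heap B, S = {4, 5, 6, 7, 9}:
G(0) = 0
G(1) = mex{} = 0
G(2) = mex{} = 0
G(3) = mex{} = 0
G(4) = mex{0} = 1
G(5) = mex{0,0} = 1
G(6) = mex{0,0,0} = 1
G(7) = mex{0,0,0,0} = 1
G(8) = mex{1,0,0,0} = 2
G(9) = mex{1,1,0,0,0} = 2
G(10) = mex{1,1,1,0,0} = 2
G(11) = mex{1,1,1,1,0} = 2
G(12) = mex{2,1,1,1,0} = 3
G(13) = mex{2,2,1,1,1} = 0
G(14) = mex{2,2,2,1,1} = 0
G(15) = mex{2,2,2,2,1} = 0
G(16) = mex{3,2,2,2,1} = 0
G(17) = mex{0,3,2,2,2} = 1
G(18) = mex{0,0,3,2,2} = 1
G(19) = mex{0,0,0,3,2} = 1
G(20) = mex{0,0,0,0,2} = 1
G(21) = mex{1,0,0,0,3} = 2
G(22) = mex{1,1,0,0,0} = 2
G(23) = mex{1,1,1,0,0} = 2
G_B(23) = 2.
Combined Grundy value = 3 ⊕ 2 = 1.
A winning move leaves total XOR = 0, i.e. changes one component's Grundy value g to g ⊕ X where X is the current total.
Heap A: need g' = 3⊕1 = 2. Options: 18−2→G=2, 18−3→G=1, 18−6→G=0, 18−9→G=2. Hits: 2.
Heap B: need g' = 2⊕1 = 3. Options: 23−4→G=1, 23−5→G=1, 23−6→G=1, 23−7→G=0, 23−9→G=0. Hits: 0.

2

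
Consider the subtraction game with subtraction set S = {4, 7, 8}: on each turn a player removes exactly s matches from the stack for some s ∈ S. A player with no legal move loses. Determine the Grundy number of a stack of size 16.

1

G(0) = 0
G(1) = mex{} = 0
G(2) = mex{} = 0
G(3) = mex{} = 0
G(4) = mex{0} = 1
G(5) = mex{0} = 1
G(6) = mex{0} = 1
G(7) = mex{0,0} = 1
G(8) = mex{1,0,0} = 2
G(9) = mex{1,0,0} = 2
G(10) = mex{1,0,0} = 2
G(11) = mex{1,1,0} = 2
G(12) = mex{2,1,1} = 0
G(13) = mex{2,1,1} = 0
G(14) = mex{2,1,1} = 0
G(15) = mex{2,2,1} = 0
G(16) = mex{0,2,2} = 1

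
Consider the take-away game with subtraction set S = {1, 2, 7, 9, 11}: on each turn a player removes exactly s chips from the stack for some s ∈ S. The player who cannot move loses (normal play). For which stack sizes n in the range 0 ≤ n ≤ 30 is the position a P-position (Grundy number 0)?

0, 3, 6, 16, 19, 22

n :  0  1  2  3  4  5  6  7  8  9 10 11 12 13 14 15 16 17 18 19 20 21 22 23 24 25 26 27 28 29 30
G :  0  1  2  0  1  2  0  1  2  3  4  5  3  4  5  3  0  1  2  0  1  2  0  1  2  3  4  5  3  4  5
P-positions are exactly the n with G(n) = 0.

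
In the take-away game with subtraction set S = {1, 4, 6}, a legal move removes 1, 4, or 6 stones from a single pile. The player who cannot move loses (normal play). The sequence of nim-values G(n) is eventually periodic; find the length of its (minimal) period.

n :  0  1  2  3  4  5  6  7  8  9 10 11 12 13 14
G :  0  1  0  1  2  0  1  0  1  2  0  1  0  1  2
G(n+5) = G(n) holds for n = 0,…,5 (a full window of length max(S) = 6), so the sequence is purely periodic with period 5.

5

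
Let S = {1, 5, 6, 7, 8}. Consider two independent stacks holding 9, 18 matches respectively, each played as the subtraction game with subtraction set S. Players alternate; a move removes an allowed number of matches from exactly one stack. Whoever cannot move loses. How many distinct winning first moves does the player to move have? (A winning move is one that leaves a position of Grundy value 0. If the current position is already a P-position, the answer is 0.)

All stacks use S = {1, 5, 6, 7, 8}:
G(0) = 0
G(1) = mex{0} = 1
G(2) = mex{1} = 0
G(3) = mex{0} = 1
G(4) = mex{1} = 0
G(5) = mex{0,0} = 1
G(6) = mex{1,1,0} = 2
G(7) = mex{2,0,1,0} = 3
G(8) = mex{3,1,0,1,0} = 2
G(9) = mex{2,0,1,0,1} = 3
G(10) = mex{3,1,0,1,0} = 2
G(11) = mex{2,2,1,0,1} = 3
G(12) = mex{3,3,2,1,0} = 4
G(13) = mex{4,2,3,2,1} = 0
G(14) = mex{0,3,2,3,2} = 1
G(15) = mex{1,2,3,2,3} = 0
G(16) = mex{0,3,2,3,2} = 1
G(17) = mex{1,4,3,2,3} = 0
G(18) = mex{0,0,4,3,2} = 1
Stack A: G(9) = 3.
Stack B: G(18) = 1.
Combined Grundy value = 3 ⊕ 1 = 2.
A winning move leaves total XOR = 0, i.e. changes one component's Grundy value g to g ⊕ X where X is the current total.
Stack A: need g' = 3⊕2 = 1. Options: 9−1→G=2, 9−5→G=0, 9−6→G=1, 9−7→G=0, 9−8→G=1. Hits: 2.
Stack B: need g' = 1⊕2 = 3. Options: 18−1→G=0, 18−5→G=0, 18−6→G=4, 18−7→G=3, 18−8→G=2. Hits: 1.

3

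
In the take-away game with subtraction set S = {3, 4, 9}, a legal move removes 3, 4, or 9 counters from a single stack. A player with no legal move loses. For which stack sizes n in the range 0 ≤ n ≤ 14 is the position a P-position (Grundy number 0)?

n :  0  1  2  3  4  5  6  7  8  9 10 11 12 13 14
G :  0  0  0  1  1  1  2  0  0  3  1  1  2  0  0
P-positions are exactly the n with G(n) = 0.

0, 1, 2, 7, 8, 13, 14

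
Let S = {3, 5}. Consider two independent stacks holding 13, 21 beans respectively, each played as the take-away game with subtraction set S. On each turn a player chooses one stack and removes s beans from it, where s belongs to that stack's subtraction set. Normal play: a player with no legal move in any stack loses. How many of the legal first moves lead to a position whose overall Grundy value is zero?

0

All stacks use S = {3, 5}:
n :  0  1  2  3  4  5  6  7  8  9 10 11 12 13 14 15 16 17 18 19 20 21
G :  0  0  0  1  1  1  2  2  0  0  0  1  1  1  2  2  0  0  0  1  1  1
Stack A: G(13) = 1.
Stack B: G(21) = 1.
Combined Grundy value = 1 ⊕ 1 = 0.
A winning move leaves total XOR = 0, i.e. changes one component's Grundy value g to g ⊕ X where X is the current total.
Stack A: target g' = 1⊕0 = 1, but every legal move changes the Grundy value (mex property), so 0 moves.
Stack B: target g' = 1⊕0 = 1, but every legal move changes the Grundy value (mex property), so 0 moves.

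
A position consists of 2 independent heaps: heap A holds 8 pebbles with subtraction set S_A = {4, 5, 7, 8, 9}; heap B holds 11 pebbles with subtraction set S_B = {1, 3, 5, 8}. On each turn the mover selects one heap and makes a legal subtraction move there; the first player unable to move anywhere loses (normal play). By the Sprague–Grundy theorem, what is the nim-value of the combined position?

Heap A, S = {4, 5, 7, 8, 9}:
n : 0 1 2 3 4 5 6 7 8
G : 0 0 0 0 1 1 1 1 2
G_A(8) = 2.
Heap B, S = {1, 3, 5, 8}:
G(0) = 0
G(1) = mex{0} = 1
G(2) = mex{1} = 0
G(3) = mex{0,0} = 1
G(4) = mex{1,1} = 0
G(5) = mex{0,0,0} = 1
G(6) = mex{1,1,1} = 0
G(7) = mex{0,0,0} = 1
G(8) = mex{1,1,1,0} = 2
G(9) = mex{2,0,0,1} = 3
G(10) = mex{3,1,1,0} = 2
G(11) = mex{2,2,0,1} = 3
G_B(11) = 3.
Combined Grundy value = 2 ⊕ 3 = 1.

1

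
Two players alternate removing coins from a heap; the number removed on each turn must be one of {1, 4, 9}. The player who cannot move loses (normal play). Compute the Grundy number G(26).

1

G(0) = 0
G(1) = mex{0} = 1
G(2) = mex{1} = 0
G(3) = mex{0} = 1
G(4) = mex{1,0} = 2
G(5) = mex{2,1} = 0
G(6) = mex{0,0} = 1
G(7) = mex{1,1} = 0
G(8) = mex{0,2} = 1
G(9) = mex{1,0,0} = 2
G(10) = mex{2,1,1} = 0
G(11) = mex{0,0,0} = 1
G(12) = mex{1,1,1} = 0
G(13) = mex{0,2,2} = 1
G(14) = mex{1,0,0} = 2
G(15) = mex{2,1,1} = 0
G(16) = mex{0,0,0} = 1
G(17) = mex{1,1,1} = 0
G(18) = mex{0,2,2} = 1
G(19) = mex{1,0,0} = 2
G(20) = mex{2,1,1} = 0
G(21) = mex{0,0,0} = 1
G(22) = mex{1,1,1} = 0
G(23) = mex{0,2,2} = 1
G(24) = mex{1,0,0} = 2
G(25) = mex{2,1,1} = 0
G(26) = mex{0,0,0} = 1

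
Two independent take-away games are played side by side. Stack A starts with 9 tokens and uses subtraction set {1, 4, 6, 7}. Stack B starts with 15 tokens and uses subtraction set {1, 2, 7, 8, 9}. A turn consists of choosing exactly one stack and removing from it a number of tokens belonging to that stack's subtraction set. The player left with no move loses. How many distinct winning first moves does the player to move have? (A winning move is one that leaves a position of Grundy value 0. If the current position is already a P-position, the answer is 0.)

2

Stack A, S = {1, 4, 6, 7}:
n : 0 1 2 3 4 5 6 7 8 9
G : 0 1 0 1 2 0 1 2 3 2
G_A(9) = 2.
Stack B, S = {1, 2, 7, 8, 9}:
n :  0  1  2  3  4  5  6  7  8  9 10 11 12 13 14 15
G :  0  1  2  0  1  2  0  1  2  3  4  5  3  4  5  3
G_B(15) = 3.
Combined Grundy value = 2 ⊕ 3 = 1.
A winning move leaves total XOR = 0, i.e. changes one component's Grundy value g to g ⊕ X where X is the current total.
Stack A: need g' = 2⊕1 = 3. Options: 9−1→G=3, 9−4→G=0, 9−6→G=1, 9−7→G=0. Hits: 1.
Stack B: need g' = 3⊕1 = 2. Options: 15−1→G=5, 15−2→G=4, 15−7→G=2, 15−8→G=1, 15−9→G=0. Hits: 1.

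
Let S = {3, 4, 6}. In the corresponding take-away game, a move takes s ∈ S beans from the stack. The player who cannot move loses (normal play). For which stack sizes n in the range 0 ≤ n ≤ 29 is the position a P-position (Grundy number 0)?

n :  0  1  2  3  4  5  6  7  8  9 10 11 12 13 14 15 16 17 18 19 20 21 22 23 24 25 26 27 28 29
G :  0  0  0  1  1  1  2  2  2  0  0  0  1  1  1  2  2  2  0  0  0  1  1  1  2  2  2  0  0  0
P-positions are exactly the n with G(n) = 0.

0, 1, 2, 9, 10, 11, 18, 19, 20, 27, 28, 29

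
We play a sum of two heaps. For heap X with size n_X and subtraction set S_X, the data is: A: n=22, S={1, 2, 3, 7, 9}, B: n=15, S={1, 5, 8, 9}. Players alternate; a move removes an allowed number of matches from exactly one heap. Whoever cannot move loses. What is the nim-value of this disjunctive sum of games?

Heap A, S = {1, 2, 3, 7, 9}:
n :  0  1  2  3  4  5  6  7  8  9 10 11 12 13 14 15 16 17 18 19 20 21 22
G :  0  1  2  3  0  1  2  3  0  1  2  3  0  1  2  3  0  1  2  3  0  1  2
G_A(22) = 2.
Heap B, S = {1, 5, 8, 9}:
G(0) = 0
G(1) = mex{0} = 1
G(2) = mex{1} = 0
G(3) = mex{0} = 1
G(4) = mex{1} = 0
G(5) = mex{0,0} = 1
G(6) = mex{1,1} = 0
G(7) = mex{0,0} = 1
G(8) = mex{1,1,0} = 2
G(9) = mex{2,0,1,0} = 3
G(10) = mex{3,1,0,1} = 2
G(11) = mex{2,0,1,0} = 3
G(12) = mex{3,1,0,1} = 2
G(13) = mex{2,2,1,0} = 3
G(14) = mex{3,3,0,1} = 2
G(15) = mex{2,2,1,0} = 3
G_B(15) = 3.
Combined Grundy value = 2 ⊕ 3 = 1.

1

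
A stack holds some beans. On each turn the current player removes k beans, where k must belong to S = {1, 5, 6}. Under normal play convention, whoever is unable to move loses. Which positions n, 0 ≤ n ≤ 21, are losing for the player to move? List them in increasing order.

n :  0  1  2  3  4  5  6  7  8  9 10 11 12 13 14 15 16 17 18 19 20 21
G :  0  1  0  1  0  1  2  3  2  3  2  0  1  0  1  0  1  2  3  2  3  2
P-positions are exactly the n with G(n) = 0.

0, 2, 4, 11, 13, 15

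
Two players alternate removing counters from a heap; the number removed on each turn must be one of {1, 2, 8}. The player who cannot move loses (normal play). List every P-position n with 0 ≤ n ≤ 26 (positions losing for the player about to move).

G(0) = 0
G(1) = mex{0} = 1
G(2) = mex{1,0} = 2
G(3) = mex{2,1} = 0
G(4) = mex{0,2} = 1
G(5) = mex{1,0} = 2
G(6) = mex{2,1} = 0
G(7) = mex{0,2} = 1
G(8) = mex{1,0,0} = 2
G(9) = mex{2,1,1} = 0
G(10) = mex{0,2,2} = 1
G(11) = mex{1,0,0} = 2
G(12) = mex{2,1,1} = 0
G(13) = mex{0,2,2} = 1
G(14) = mex{1,0,0} = 2
G(15) = mex{2,1,1} = 0
G(16) = mex{0,2,2} = 1
G(17) = mex{1,0,0} = 2
G(18) = mex{2,1,1} = 0
G(19) = mex{0,2,2} = 1
G(20) = mex{1,0,0} = 2
G(21) = mex{2,1,1} = 0
G(22) = mex{0,2,2} = 1
G(23) = mex{1,0,0} = 2
G(24) = mex{2,1,1} = 0
G(25) = mex{0,2,2} = 1
G(26) = mex{1,0,0} = 2
P-positions are exactly the n with G(n) = 0.

0, 3, 6, 9, 12, 15, 18, 21, 24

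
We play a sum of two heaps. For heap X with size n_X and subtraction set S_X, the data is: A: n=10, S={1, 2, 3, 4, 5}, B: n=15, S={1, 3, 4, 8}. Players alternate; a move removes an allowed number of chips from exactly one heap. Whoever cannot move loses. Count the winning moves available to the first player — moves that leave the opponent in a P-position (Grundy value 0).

1

Heap A, S = {1, 2, 3, 4, 5}:
G(0) = 0
G(1) = mex{0} = 1
G(2) = mex{1,0} = 2
G(3) = mex{2,1,0} = 3
G(4) = mex{3,2,1,0} = 4
G(5) = mex{4,3,2,1,0} = 5
G(6) = mex{5,4,3,2,1} = 0
G(7) = mex{0,5,4,3,2} = 1
G(8) = mex{1,0,5,4,3} = 2
G(9) = mex{2,1,0,5,4} = 3
G(10) = mex{3,2,1,0,5} = 4
G_A(10) = 4.
Heap B, S = {1, 3, 4, 8}:
n :  0  1  2  3  4  5  6  7  8  9 10 11 12 13 14 15
G :  0  1  0  1  2  3  2  0  1  0  1  2  3  2  0  1
G_B(15) = 1.
Combined Grundy value = 4 ⊕ 1 = 5.
A winning move leaves total XOR = 0, i.e. changes one component's Grundy value g to g ⊕ X where X is the current total.
Heap A: need g' = 4⊕5 = 1. Options: 10−1→G=3, 10−2→G=2, 10−3→G=1, 10−4→G=0, 10−5→G=5. Hits: 1.
Heap B: need g' = 1⊕5 = 4. Options: 15−1→G=0, 15−3→G=3, 15−4→G=2, 15−8→G=0. Hits: 0.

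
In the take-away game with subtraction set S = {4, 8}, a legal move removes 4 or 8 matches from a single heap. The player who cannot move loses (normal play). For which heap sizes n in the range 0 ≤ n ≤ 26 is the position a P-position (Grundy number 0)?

n :  0  1  2  3  4  5  6  7  8  9 10 11 12 13 14 15 16 17 18 19 20 21 22 23 24 25 26
G :  0  0  0  0  1  1  1  1  2  2  2  2  0  0  0  0  1  1  1  1  2  2  2  2  0  0  0
P-positions are exactly the n with G(n) = 0.

0, 1, 2, 3, 12, 13, 14, 15, 24, 25, 26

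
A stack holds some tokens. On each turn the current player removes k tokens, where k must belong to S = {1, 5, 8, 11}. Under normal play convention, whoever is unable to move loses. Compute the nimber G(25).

3

G(0) = 0
G(1) = mex{0} = 1
G(2) = mex{1} = 0
G(3) = mex{0} = 1
G(4) = mex{1} = 0
G(5) = mex{0,0} = 1
G(6) = mex{1,1} = 0
G(7) = mex{0,0} = 1
G(8) = mex{1,1,0} = 2
G(9) = mex{2,0,1} = 3
G(10) = mex{3,1,0} = 2
G(11) = mex{2,0,1,0} = 3
G(12) = mex{3,1,0,1} = 2
G(13) = mex{2,2,1,0} = 3
G(14) = mex{3,3,0,1} = 2
G(15) = mex{2,2,1,0} = 3
G(16) = mex{3,3,2,1} = 0
G(17) = mex{0,2,3,0} = 1
G(18) = mex{1,3,2,1} = 0
G(19) = mex{0,2,3,2} = 1
G(20) = mex{1,3,2,3} = 0
G(21) = mex{0,0,3,2} = 1
G(22) = mex{1,1,2,3} = 0
G(23) = mex{0,0,3,2} = 1
G(24) = mex{1,1,0,3} = 2
G(25) = mex{2,0,1,2} = 3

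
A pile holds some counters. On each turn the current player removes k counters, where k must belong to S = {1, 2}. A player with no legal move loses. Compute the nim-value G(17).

G(0) = 0
G(1) = mex{0} = 1
G(2) = mex{1,0} = 2
G(3) = mex{2,1} = 0
G(4) = mex{0,2} = 1
G(5) = mex{1,0} = 2
G(6) = mex{2,1} = 0
G(7) = mex{0,2} = 1
G(8) = mex{1,0} = 2
G(9) = mex{2,1} = 0
G(10) = mex{0,2} = 1
G(11) = mex{1,0} = 2
G(12) = mex{2,1} = 0
G(13) = mex{0,2} = 1
G(14) = mex{1,0} = 2
G(15) = mex{2,1} = 0
G(16) = mex{0,2} = 1
G(17) = mex{1,0} = 2

2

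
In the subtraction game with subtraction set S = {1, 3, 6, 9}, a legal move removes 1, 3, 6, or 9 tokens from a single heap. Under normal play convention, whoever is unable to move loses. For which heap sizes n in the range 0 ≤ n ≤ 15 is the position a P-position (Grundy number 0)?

n :  0  1  2  3  4  5  6  7  8  9 10 11 12 13 14 15
G :  0  1  0  1  0  1  2  3  2  3  2  3  0  1  0  1
P-positions are exactly the n with G(n) = 0.

0, 2, 4, 12, 14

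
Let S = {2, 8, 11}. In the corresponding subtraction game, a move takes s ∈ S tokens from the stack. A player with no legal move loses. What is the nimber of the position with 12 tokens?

1

n :  0  1  2  3  4  5  6  7  8  9 10 11 12
G :  0  0  1  1  0  0  1  1  2  2  0  3  1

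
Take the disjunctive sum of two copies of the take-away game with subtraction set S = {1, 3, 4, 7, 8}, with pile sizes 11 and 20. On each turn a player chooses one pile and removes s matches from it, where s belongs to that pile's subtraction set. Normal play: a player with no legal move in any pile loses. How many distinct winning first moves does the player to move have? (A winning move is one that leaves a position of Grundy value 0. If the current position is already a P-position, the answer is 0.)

1

All piles use S = {1, 3, 4, 7, 8}:
G(0) = 0
G(1) = mex{0} = 1
G(2) = mex{1} = 0
G(3) = mex{0,0} = 1
G(4) = mex{1,1,0} = 2
G(5) = mex{2,0,1} = 3
G(6) = mex{3,1,0} = 2
G(7) = mex{2,2,1,0} = 3
G(8) = mex{3,3,2,1,0} = 4
G(9) = mex{4,2,3,0,1} = 5
G(10) = mex{5,3,2,1,0} = 4
G(11) = mex{4,4,3,2,1} = 0
G(12) = mex{0,5,4,3,2} = 1
G(13) = mex{1,4,5,2,3} = 0
G(14) = mex{0,0,4,3,2} = 1
G(15) = mex{1,1,0,4,3} = 2
G(16) = mex{2,0,1,5,4} = 3
G(17) = mex{3,1,0,4,5} = 2
G(18) = mex{2,2,1,0,4} = 3
G(19) = mex{3,3,2,1,0} = 4
G(20) = mex{4,2,3,0,1} = 5
Pile A: G(11) = 0.
Pile B: G(20) = 5.
Combined Grundy value = 0 ⊕ 5 = 5.
A winning move leaves total XOR = 0, i.e. changes one component's Grundy value g to g ⊕ X where X is the current total.
Pile A: need g' = 0⊕5 = 5. Options: 11−1→G=4, 11−3→G=4, 11−4→G=3, 11−7→G=2, 11−8→G=1. Hits: 0.
Pile B: need g' = 5⊕5 = 0. Options: 20−1→G=4, 20−3→G=2, 20−4→G=3, 20−7→G=0, 20−8→G=1. Hits: 1.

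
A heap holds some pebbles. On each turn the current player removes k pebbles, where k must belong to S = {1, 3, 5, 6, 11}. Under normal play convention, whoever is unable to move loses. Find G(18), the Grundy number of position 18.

n :  0  1  2  3  4  5  6  7  8  9 10 11 12 13 14 15 16 17 18
G :  0  1  0  1  0  1  2  3  2  3  2  3  0  1  0  1  0  1  2

2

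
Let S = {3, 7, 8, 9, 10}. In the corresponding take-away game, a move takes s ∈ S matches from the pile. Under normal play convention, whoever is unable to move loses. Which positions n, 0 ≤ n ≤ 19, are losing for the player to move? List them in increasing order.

0, 1, 2, 6, 17, 18, 19

G(0) = 0
G(1) = mex{} = 0
G(2) = mex{} = 0
G(3) = mex{0} = 1
G(4) = mex{0} = 1
G(5) = mex{0} = 1
G(6) = mex{1} = 0
G(7) = mex{1,0} = 2
G(8) = mex{1,0,0} = 2
G(9) = mex{0,0,0,0} = 1
G(10) = mex{2,1,0,0,0} = 3
G(11) = mex{2,1,1,0,0} = 3
G(12) = mex{1,1,1,1,0} = 2
G(13) = mex{3,0,1,1,1} = 2
G(14) = mex{3,2,0,1,1} = 4
G(15) = mex{2,2,2,0,1} = 3
G(16) = mex{2,1,2,2,0} = 3
G(17) = mex{4,3,1,2,2} = 0
G(18) = mex{3,3,3,1,2} = 0
G(19) = mex{3,2,3,3,1} = 0
P-positions are exactly the n with G(n) = 0.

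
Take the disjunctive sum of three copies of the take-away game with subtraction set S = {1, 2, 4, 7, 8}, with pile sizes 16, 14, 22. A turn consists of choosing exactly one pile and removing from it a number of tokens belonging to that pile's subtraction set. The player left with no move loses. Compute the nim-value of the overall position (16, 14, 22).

All piles use S = {1, 2, 4, 7, 8}:
G(0) = 0
G(1) = mex{0} = 1
G(2) = mex{1,0} = 2
G(3) = mex{2,1} = 0
G(4) = mex{0,2,0} = 1
G(5) = mex{1,0,1} = 2
G(6) = mex{2,1,2} = 0
G(7) = mex{0,2,0,0} = 1
G(8) = mex{1,0,1,1,0} = 2
G(9) = mex{2,1,2,2,1} = 0
G(10) = mex{0,2,0,0,2} = 1
G(11) = mex{1,0,1,1,0} = 2
G(12) = mex{2,1,2,2,1} = 0
G(13) = mex{0,2,0,0,2} = 1
G(14) = mex{1,0,1,1,0} = 2
G(15) = mex{2,1,2,2,1} = 0
G(16) = mex{0,2,0,0,2} = 1
G(17) = mex{1,0,1,1,0} = 2
G(18) = mex{2,1,2,2,1} = 0
G(19) = mex{0,2,0,0,2} = 1
G(20) = mex{1,0,1,1,0} = 2
G(21) = mex{2,1,2,2,1} = 0
G(22) = mex{0,2,0,0,2} = 1
Pile A: G(16) = 1.
Pile B: G(14) = 2.
Pile C: G(22) = 1.
Combined Grundy value = 1 ⊕ 2 ⊕ 1 = 2.

2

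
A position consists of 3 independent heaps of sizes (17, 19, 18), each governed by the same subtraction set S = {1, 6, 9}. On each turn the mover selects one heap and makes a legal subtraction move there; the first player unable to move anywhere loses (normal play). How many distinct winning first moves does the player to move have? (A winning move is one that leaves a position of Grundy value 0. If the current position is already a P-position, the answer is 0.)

All heaps use S = {1, 6, 9}:
n :  0  1  2  3  4  5  6  7  8  9 10 11 12 13 14 15 16 17 18 19
G :  0  1  0  1  0  1  2  0  1  2  3  2  0  1  0  1  2  0  1  0
Heap A: G(17) = 0.
Heap B: G(19) = 0.
Heap C: G(18) = 1.
Combined Grundy value = 0 ⊕ 0 ⊕ 1 = 1.
A winning move leaves total XOR = 0, i.e. changes one component's Grundy value g to g ⊕ X where X is the current total.
Heap A: need g' = 0⊕1 = 1. Options: 17−1→G=2, 17−6→G=2, 17−9→G=1. Hits: 1.
Heap B: need g' = 0⊕1 = 1. Options: 19−1→G=1, 19−6→G=1, 19−9→G=3. Hits: 2.
Heap C: need g' = 1⊕1 = 0. Options: 18−1→G=0, 18−6→G=0, 18−9→G=2. Hits: 2.

5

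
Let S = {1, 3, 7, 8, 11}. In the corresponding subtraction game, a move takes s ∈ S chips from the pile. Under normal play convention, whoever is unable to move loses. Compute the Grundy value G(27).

n :  0  1  2  3  4  5  6  7  8  9 10 11 12 13 14 15 16 17 18 19 20 21 22 23 24 25 26 27
G :  0  1  0  1  0  1  0  1  2  3  2  3  2  3  2  3  0  1  0  1  0  1  0  1  2  3  2  3

3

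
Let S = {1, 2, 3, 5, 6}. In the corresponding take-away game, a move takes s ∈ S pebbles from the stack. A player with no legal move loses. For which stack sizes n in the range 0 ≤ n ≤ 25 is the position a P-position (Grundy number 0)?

0, 4, 8, 12, 16, 20, 24

n :  0  1  2  3  4  5  6  7  8  9 10 11 12 13 14 15 16 17 18 19 20 21 22 23 24 25
G :  0  1  2  3  0  1  2  3  0  1  2  3  0  1  2  3  0  1  2  3  0  1  2  3  0  1
P-positions are exactly the n with G(n) = 0.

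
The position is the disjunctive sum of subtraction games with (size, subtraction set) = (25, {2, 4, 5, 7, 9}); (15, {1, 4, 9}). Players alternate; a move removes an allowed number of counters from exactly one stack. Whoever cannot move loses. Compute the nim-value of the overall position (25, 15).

Stack A, S = {2, 4, 5, 7, 9}:
G(0) = 0
G(1) = mex{} = 0
G(2) = mex{0} = 1
G(3) = mex{0} = 1
G(4) = mex{1,0} = 2
G(5) = mex{1,0,0} = 2
G(6) = mex{2,1,0} = 3
G(7) = mex{2,1,1,0} = 3
G(8) = mex{3,2,1,0} = 4
G(9) = mex{3,2,2,1,0} = 4
G(10) = mex{4,3,2,1,0} = 5
G(11) = mex{4,3,3,2,1} = 0
G(12) = mex{5,4,3,2,1} = 0
G(13) = mex{0,4,4,3,2} = 1
G(14) = mex{0,5,4,3,2} = 1
G(15) = mex{1,0,5,4,3} = 2
G(16) = mex{1,0,0,4,3} = 2
G(17) = mex{2,1,0,5,4} = 3
G(18) = mex{2,1,1,0,4} = 3
G(19) = mex{3,2,1,0,5} = 4
G(20) = mex{3,2,2,1,0} = 4
G(21) = mex{4,3,2,1,0} = 5
G(22) = mex{4,3,3,2,1} = 0
G(23) = mex{5,4,3,2,1} = 0
G(24) = mex{0,4,4,3,2} = 1
G(25) = mex{0,5,4,3,2} = 1
G_A(25) = 1.
Stack B, S = {1, 4, 9}:
n :  0  1  2  3  4  5  6  7  8  9 10 11 12 13 14 15
G :  0  1  0  1  2  0  1  0  1  2  0  1  0  1  2  0
G_B(15) = 0.
Combined Grundy value = 1 ⊕ 0 = 1.

1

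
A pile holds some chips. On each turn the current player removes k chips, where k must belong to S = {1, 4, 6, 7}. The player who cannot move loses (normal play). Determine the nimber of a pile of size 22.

2

n :  0  1  2  3  4  5  6  7  8  9 10 11 12 13 14 15 16 17 18 19 20 21 22
G :  0  1  0  1  2  0  1  2  3  2  0  1  2  0  1  0  1  2  0  1  2  3  2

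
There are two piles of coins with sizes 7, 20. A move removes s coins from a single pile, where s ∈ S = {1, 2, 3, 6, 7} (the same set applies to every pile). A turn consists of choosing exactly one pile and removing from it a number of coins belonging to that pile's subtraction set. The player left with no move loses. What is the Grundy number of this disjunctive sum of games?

All piles use S = {1, 2, 3, 6, 7}:
G(0) = 0
G(1) = mex{0} = 1
G(2) = mex{1,0} = 2
G(3) = mex{2,1,0} = 3
G(4) = mex{3,2,1} = 0
G(5) = mex{0,3,2} = 1
G(6) = mex{1,0,3,0} = 2
G(7) = mex{2,1,0,1,0} = 3
G(8) = mex{3,2,1,2,1} = 0
G(9) = mex{0,3,2,3,2} = 1
G(10) = mex{1,0,3,0,3} = 2
G(11) = mex{2,1,0,1,0} = 3
G(12) = mex{3,2,1,2,1} = 0
G(13) = mex{0,3,2,3,2} = 1
G(14) = mex{1,0,3,0,3} = 2
G(15) = mex{2,1,0,1,0} = 3
G(16) = mex{3,2,1,2,1} = 0
G(17) = mex{0,3,2,3,2} = 1
G(18) = mex{1,0,3,0,3} = 2
G(19) = mex{2,1,0,1,0} = 3
G(20) = mex{3,2,1,2,1} = 0
Pile A: G(7) = 3.
Pile B: G(20) = 0.
Combined Grundy value = 3 ⊕ 0 = 3.

3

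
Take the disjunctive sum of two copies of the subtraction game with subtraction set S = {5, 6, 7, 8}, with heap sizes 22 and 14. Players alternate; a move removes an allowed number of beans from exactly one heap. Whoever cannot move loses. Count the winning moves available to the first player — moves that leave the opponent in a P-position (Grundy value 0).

All heaps use S = {5, 6, 7, 8}:
G(0) = 0
G(1) = mex{} = 0
G(2) = mex{} = 0
G(3) = mex{} = 0
G(4) = mex{} = 0
G(5) = mex{0} = 1
G(6) = mex{0,0} = 1
G(7) = mex{0,0,0} = 1
G(8) = mex{0,0,0,0} = 1
G(9) = mex{0,0,0,0} = 1
G(10) = mex{1,0,0,0} = 2
G(11) = mex{1,1,0,0} = 2
G(12) = mex{1,1,1,0} = 2
G(13) = mex{1,1,1,1} = 0
G(14) = mex{1,1,1,1} = 0
G(15) = mex{2,1,1,1} = 0
G(16) = mex{2,2,1,1} = 0
G(17) = mex{2,2,2,1} = 0
G(18) = mex{0,2,2,2} = 1
G(19) = mex{0,0,2,2} = 1
G(20) = mex{0,0,0,2} = 1
G(21) = mex{0,0,0,0} = 1
G(22) = mex{0,0,0,0} = 1
Heap A: G(22) = 1.
Heap B: G(14) = 0.
Combined Grundy value = 1 ⊕ 0 = 1.
A winning move leaves total XOR = 0, i.e. changes one component's Grundy value g to g ⊕ X where X is the current total.
Heap A: need g' = 1⊕1 = 0. Options: 22−5→G=0, 22−6→G=0, 22−7→G=0, 22−8→G=0. Hits: 4.
Heap B: need g' = 0⊕1 = 1. Options: 14−5→G=1, 14−6→G=1, 14−7→G=1, 14−8→G=1. Hits: 4.

8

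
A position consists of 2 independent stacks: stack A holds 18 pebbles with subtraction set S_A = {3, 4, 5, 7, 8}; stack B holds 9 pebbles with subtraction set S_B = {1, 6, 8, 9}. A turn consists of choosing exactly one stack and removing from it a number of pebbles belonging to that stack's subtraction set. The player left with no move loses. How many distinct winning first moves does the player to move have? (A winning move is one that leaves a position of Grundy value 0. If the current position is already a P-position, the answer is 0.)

0

Stack A, S = {3, 4, 5, 7, 8}:
G(0) = 0
G(1) = mex{} = 0
G(2) = mex{} = 0
G(3) = mex{0} = 1
G(4) = mex{0,0} = 1
G(5) = mex{0,0,0} = 1
G(6) = mex{1,0,0} = 2
G(7) = mex{1,1,0,0} = 2
G(8) = mex{1,1,1,0,0} = 2
G(9) = mex{2,1,1,0,0} = 3
G(10) = mex{2,2,1,1,0} = 3
G(11) = mex{2,2,2,1,1} = 0
G(12) = mex{3,2,2,1,1} = 0
G(13) = mex{3,3,2,2,1} = 0
G(14) = mex{0,3,3,2,2} = 1
G(15) = mex{0,0,3,2,2} = 1
G(16) = mex{0,0,0,3,2} = 1
G(17) = mex{1,0,0,3,3} = 2
G(18) = mex{1,1,0,0,3} = 2
G_A(18) = 2.
Stack B, S = {1, 6, 8, 9}:
G(0) = 0
G(1) = mex{0} = 1
G(2) = mex{1} = 0
G(3) = mex{0} = 1
G(4) = mex{1} = 0
G(5) = mex{0} = 1
G(6) = mex{1,0} = 2
G(7) = mex{2,1} = 0
G(8) = mex{0,0,0} = 1
G(9) = mex{1,1,1,0} = 2
G_B(9) = 2.
Combined Grundy value = 2 ⊕ 2 = 0.
A winning move leaves total XOR = 0, i.e. changes one component's Grundy value g to g ⊕ X where X is the current total.
Stack A: target g' = 2⊕0 = 2, but every legal move changes the Grundy value (mex property), so 0 moves.
Stack B: target g' = 2⊕0 = 2, but every legal move changes the Grundy value (mex property), so 0 moves.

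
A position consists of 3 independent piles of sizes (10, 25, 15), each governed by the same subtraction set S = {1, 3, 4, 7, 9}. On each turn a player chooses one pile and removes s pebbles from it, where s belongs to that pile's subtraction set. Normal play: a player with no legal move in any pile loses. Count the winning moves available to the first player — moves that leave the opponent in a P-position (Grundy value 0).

All piles use S = {1, 3, 4, 7, 9}:
G(0) = 0
G(1) = mex{0} = 1
G(2) = mex{1} = 0
G(3) = mex{0,0} = 1
G(4) = mex{1,1,0} = 2
G(5) = mex{2,0,1} = 3
G(6) = mex{3,1,0} = 2
G(7) = mex{2,2,1,0} = 3
G(8) = mex{3,3,2,1} = 0
G(9) = mex{0,2,3,0,0} = 1
G(10) = mex{1,3,2,1,1} = 0
G(11) = mex{0,0,3,2,0} = 1
G(12) = mex{1,1,0,3,1} = 2
G(13) = mex{2,0,1,2,2} = 3
G(14) = mex{3,1,0,3,3} = 2
G(15) = mex{2,2,1,0,2} = 3
G(16) = mex{3,3,2,1,3} = 0
G(17) = mex{0,2,3,0,0} = 1
G(18) = mex{1,3,2,1,1} = 0
G(19) = mex{0,0,3,2,0} = 1
G(20) = mex{1,1,0,3,1} = 2
G(21) = mex{2,0,1,2,2} = 3
G(22) = mex{3,1,0,3,3} = 2
G(23) = mex{2,2,1,0,2} = 3
G(24) = mex{3,3,2,1,3} = 0
G(25) = mex{0,2,3,0,0} = 1
Pile A: G(10) = 0.
Pile B: G(25) = 1.
Pile C: G(15) = 3.
Combined Grundy value = 0 ⊕ 1 ⊕ 3 = 2.
A winning move leaves total XOR = 0, i.e. changes one component's Grundy value g to g ⊕ X where X is the current total.
Pile A: need g' = 0⊕2 = 2. Options: 10−1→G=1, 10−3→G=3, 10−4→G=2, 10−7→G=1, 10−9→G=1. Hits: 1.
Pile B: need g' = 1⊕2 = 3. Options: 25−1→G=0, 25−3→G=2, 25−4→G=3, 25−7→G=0, 25−9→G=0. Hits: 1.
Pile C: need g' = 3⊕2 = 1. Options: 15−1→G=2, 15−3→G=2, 15−4→G=1, 15−7→G=0, 15−9→G=2. Hits: 1.

3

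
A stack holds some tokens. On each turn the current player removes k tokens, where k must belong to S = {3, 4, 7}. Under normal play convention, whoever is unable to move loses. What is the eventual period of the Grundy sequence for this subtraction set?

10

n :  0  1  2  3  4  5  6  7  8  9 10 11 12 13 14 15 16 17 18 19 20 21
G :  0  0  0  1  1  1  2  2  2  3  0  0  0  1  1  1  2  2  2  3  0  0
G(n+10) = G(n) holds for n = 0,…,6 (a full window of length max(S) = 7), so the sequence is purely periodic with period 10.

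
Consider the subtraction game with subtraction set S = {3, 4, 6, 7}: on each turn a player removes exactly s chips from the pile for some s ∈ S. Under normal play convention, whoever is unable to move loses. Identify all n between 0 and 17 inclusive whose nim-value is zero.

0, 1, 2, 10, 11, 12

n :  0  1  2  3  4  5  6  7  8  9 10 11 12 13 14 15 16 17
G :  0  0  0  1  1  1  2  2  2  3  0  0  0  1  1  1  2  2
P-positions are exactly the n with G(n) = 0.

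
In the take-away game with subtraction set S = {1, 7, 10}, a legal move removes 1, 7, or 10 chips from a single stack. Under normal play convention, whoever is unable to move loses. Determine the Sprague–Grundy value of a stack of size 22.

G(0) = 0
G(1) = mex{0} = 1
G(2) = mex{1} = 0
G(3) = mex{0} = 1
G(4) = mex{1} = 0
G(5) = mex{0} = 1
G(6) = mex{1} = 0
G(7) = mex{0,0} = 1
G(8) = mex{1,1} = 0
G(9) = mex{0,0} = 1
G(10) = mex{1,1,0} = 2
G(11) = mex{2,0,1} = 3
G(12) = mex{3,1,0} = 2
G(13) = mex{2,0,1} = 3
G(14) = mex{3,1,0} = 2
G(15) = mex{2,0,1} = 3
G(16) = mex{3,1,0} = 2
G(17) = mex{2,2,1} = 0
G(18) = mex{0,3,0} = 1
G(19) = mex{1,2,1} = 0
G(20) = mex{0,3,2} = 1
G(21) = mex{1,2,3} = 0
G(22) = mex{0,3,2} = 1

1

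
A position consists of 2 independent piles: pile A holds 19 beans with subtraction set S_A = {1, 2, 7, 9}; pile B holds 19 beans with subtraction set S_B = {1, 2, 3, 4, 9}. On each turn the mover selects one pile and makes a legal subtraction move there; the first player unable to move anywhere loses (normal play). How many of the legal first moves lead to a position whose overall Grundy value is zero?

Pile A, S = {1, 2, 7, 9}:
G(0) = 0
G(1) = mex{0} = 1
G(2) = mex{1,0} = 2
G(3) = mex{2,1} = 0
G(4) = mex{0,2} = 1
G(5) = mex{1,0} = 2
G(6) = mex{2,1} = 0
G(7) = mex{0,2,0} = 1
G(8) = mex{1,0,1} = 2
G(9) = mex{2,1,2,0} = 3
G(10) = mex{3,2,0,1} = 4
G(11) = mex{4,3,1,2} = 0
G(12) = mex{0,4,2,0} = 1
G(13) = mex{1,0,0,1} = 2
G(14) = mex{2,1,1,2} = 0
G(15) = mex{0,2,2,0} = 1
G(16) = mex{1,0,3,1} = 2
G(17) = mex{2,1,4,2} = 0
G(18) = mex{0,2,0,3} = 1
G(19) = mex{1,0,1,4} = 2
G_A(19) = 2.
Pile B, S = {1, 2, 3, 4, 9}:
G(0) = 0
G(1) = mex{0} = 1
G(2) = mex{1,0} = 2
G(3) = mex{2,1,0} = 3
G(4) = mex{3,2,1,0} = 4
G(5) = mex{4,3,2,1} = 0
G(6) = mex{0,4,3,2} = 1
G(7) = mex{1,0,4,3} = 2
G(8) = mex{2,1,0,4} = 3
G(9) = mex{3,2,1,0,0} = 4
G(10) = mex{4,3,2,1,1} = 0
G(11) = mex{0,4,3,2,2} = 1
G(12) = mex{1,0,4,3,3} = 2
G(13) = mex{2,1,0,4,4} = 3
G(14) = mex{3,2,1,0,0} = 4
G(15) = mex{4,3,2,1,1} = 0
G(16) = mex{0,4,3,2,2} = 1
G(17) = mex{1,0,4,3,3} = 2
G(18) = mex{2,1,0,4,4} = 3
G(19) = mex{3,2,1,0,0} = 4
G_B(19) = 4.
Combined Grundy value = 2 ⊕ 4 = 6.
A winning move leaves total XOR = 0, i.e. changes one component's Grundy value g to g ⊕ X where X is the current total.
Pile A: need g' = 2⊕6 = 4. Options: 19−1→G=1, 19−2→G=0, 19−7→G=1, 19−9→G=4. Hits: 1.
Pile B: need g' = 4⊕6 = 2. Options: 19−1→G=3, 19−2→G=2, 19−3→G=1, 19−4→G=0, 19−9→G=0. Hits: 1.

2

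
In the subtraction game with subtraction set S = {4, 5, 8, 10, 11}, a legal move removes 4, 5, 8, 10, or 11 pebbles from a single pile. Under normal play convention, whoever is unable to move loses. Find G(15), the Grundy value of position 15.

G(0) = 0
G(1) = mex{} = 0
G(2) = mex{} = 0
G(3) = mex{} = 0
G(4) = mex{0} = 1
G(5) = mex{0,0} = 1
G(6) = mex{0,0} = 1
G(7) = mex{0,0} = 1
G(8) = mex{1,0,0} = 2
G(9) = mex{1,1,0} = 2
G(10) = mex{1,1,0,0} = 2
G(11) = mex{1,1,0,0,0} = 2
G(12) = mex{2,1,1,0,0} = 3
G(13) = mex{2,2,1,0,0} = 3
G(14) = mex{2,2,1,1,0} = 3
G(15) = mex{2,2,1,1,1} = 0

0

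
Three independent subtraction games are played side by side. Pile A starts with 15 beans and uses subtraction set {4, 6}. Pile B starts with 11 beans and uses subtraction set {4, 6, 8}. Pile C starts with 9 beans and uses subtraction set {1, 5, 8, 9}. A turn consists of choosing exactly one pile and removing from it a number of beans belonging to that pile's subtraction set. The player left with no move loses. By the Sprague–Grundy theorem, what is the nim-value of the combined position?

0

Pile A, S = {4, 6}:
n :  0  1  2  3  4  5  6  7  8  9 10 11 12 13 14 15
G :  0  0  0  0  1  1  1  1  2  2  0  0  0  0  1  1
G_A(15) = 1.
Pile B, S = {4, 6, 8}:
n :  0  1  2  3  4  5  6  7  8  9 10 11
G :  0  0  0  0  1  1  1  1  2  2  2  2
G_B(11) = 2.
Pile C, S = {1, 5, 8, 9}:
n : 0 1 2 3 4 5 6 7 8 9
G : 0 1 0 1 0 1 0 1 2 3
G_C(9) = 3.
Combined Grundy value = 1 ⊕ 2 ⊕ 3 = 0.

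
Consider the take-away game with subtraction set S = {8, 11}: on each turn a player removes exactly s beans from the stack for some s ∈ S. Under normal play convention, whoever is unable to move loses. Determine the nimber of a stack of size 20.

0

n :  0  1  2  3  4  5  6  7  8  9 10 11 12 13 14 15 16 17 18 19 20
G :  0  0  0  0  0  0  0  0  1  1  1  1  1  1  1  1  2  2  2  0  0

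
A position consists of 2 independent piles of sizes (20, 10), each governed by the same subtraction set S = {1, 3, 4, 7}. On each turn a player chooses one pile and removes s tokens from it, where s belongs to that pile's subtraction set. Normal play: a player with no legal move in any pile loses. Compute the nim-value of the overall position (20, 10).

All piles use S = {1, 3, 4, 7}:
G(0) = 0
G(1) = mex{0} = 1
G(2) = mex{1} = 0
G(3) = mex{0,0} = 1
G(4) = mex{1,1,0} = 2
G(5) = mex{2,0,1} = 3
G(6) = mex{3,1,0} = 2
G(7) = mex{2,2,1,0} = 3
G(8) = mex{3,3,2,1} = 0
G(9) = mex{0,2,3,0} = 1
G(10) = mex{1,3,2,1} = 0
G(11) = mex{0,0,3,2} = 1
G(12) = mex{1,1,0,3} = 2
G(13) = mex{2,0,1,2} = 3
G(14) = mex{3,1,0,3} = 2
G(15) = mex{2,2,1,0} = 3
G(16) = mex{3,3,2,1} = 0
G(17) = mex{0,2,3,0} = 1
G(18) = mex{1,3,2,1} = 0
G(19) = mex{0,0,3,2} = 1
G(20) = mex{1,1,0,3} = 2
Pile A: G(20) = 2.
Pile B: G(10) = 0.
Combined Grundy value = 2 ⊕ 0 = 2.

2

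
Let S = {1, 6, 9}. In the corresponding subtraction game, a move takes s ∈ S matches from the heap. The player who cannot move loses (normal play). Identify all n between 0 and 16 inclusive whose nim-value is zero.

G(0) = 0
G(1) = mex{0} = 1
G(2) = mex{1} = 0
G(3) = mex{0} = 1
G(4) = mex{1} = 0
G(5) = mex{0} = 1
G(6) = mex{1,0} = 2
G(7) = mex{2,1} = 0
G(8) = mex{0,0} = 1
G(9) = mex{1,1,0} = 2
G(10) = mex{2,0,1} = 3
G(11) = mex{3,1,0} = 2
G(12) = mex{2,2,1} = 0
G(13) = mex{0,0,0} = 1
G(14) = mex{1,1,1} = 0
G(15) = mex{0,2,2} = 1
G(16) = mex{1,3,0} = 2
P-positions are exactly the n with G(n) = 0.

0, 2, 4, 7, 12, 14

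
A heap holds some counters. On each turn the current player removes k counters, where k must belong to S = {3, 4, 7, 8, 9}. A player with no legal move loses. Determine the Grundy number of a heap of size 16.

1

n :  0  1  2  3  4  5  6  7  8  9 10 11 12 13 14 15 16
G :  0  0  0  1  1  1  2  2  2  3  3  3  0  0  0  1  1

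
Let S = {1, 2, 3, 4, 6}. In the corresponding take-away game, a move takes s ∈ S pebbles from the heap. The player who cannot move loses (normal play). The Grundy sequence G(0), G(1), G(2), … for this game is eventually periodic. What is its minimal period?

5

n :  0  1  2  3  4  5  6  7  8  9 10 11 12 13 14
G :  0  1  2  3  4  0  1  2  3  4  0  1  2  3  4
G(n+5) = G(n) holds for n = 0,…,5 (a full window of length max(S) = 6), so the sequence is purely periodic with period 5.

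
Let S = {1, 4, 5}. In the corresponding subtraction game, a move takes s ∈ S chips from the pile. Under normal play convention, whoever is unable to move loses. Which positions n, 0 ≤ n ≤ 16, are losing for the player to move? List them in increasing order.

G(0) = 0
G(1) = mex{0} = 1
G(2) = mex{1} = 0
G(3) = mex{0} = 1
G(4) = mex{1,0} = 2
G(5) = mex{2,1,0} = 3
G(6) = mex{3,0,1} = 2
G(7) = mex{2,1,0} = 3
G(8) = mex{3,2,1} = 0
G(9) = mex{0,3,2} = 1
G(10) = mex{1,2,3} = 0
G(11) = mex{0,3,2} = 1
G(12) = mex{1,0,3} = 2
G(13) = mex{2,1,0} = 3
G(14) = mex{3,0,1} = 2
G(15) = mex{2,1,0} = 3
G(16) = mex{3,2,1} = 0
P-positions are exactly the n with G(n) = 0.

0, 2, 8, 10, 16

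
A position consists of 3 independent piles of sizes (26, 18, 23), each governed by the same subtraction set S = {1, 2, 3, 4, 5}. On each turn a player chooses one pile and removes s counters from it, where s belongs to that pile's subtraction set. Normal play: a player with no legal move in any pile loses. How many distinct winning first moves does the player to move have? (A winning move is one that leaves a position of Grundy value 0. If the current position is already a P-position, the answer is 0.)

2

All piles use S = {1, 2, 3, 4, 5}:
G(0) = 0
G(1) = mex{0} = 1
G(2) = mex{1,0} = 2
G(3) = mex{2,1,0} = 3
G(4) = mex{3,2,1,0} = 4
G(5) = mex{4,3,2,1,0} = 5
G(6) = mex{5,4,3,2,1} = 0
G(7) = mex{0,5,4,3,2} = 1
G(8) = mex{1,0,5,4,3} = 2
G(9) = mex{2,1,0,5,4} = 3
G(10) = mex{3,2,1,0,5} = 4
G(11) = mex{4,3,2,1,0} = 5
G(12) = mex{5,4,3,2,1} = 0
G(13) = mex{0,5,4,3,2} = 1
G(14) = mex{1,0,5,4,3} = 2
G(15) = mex{2,1,0,5,4} = 3
G(16) = mex{3,2,1,0,5} = 4
G(17) = mex{4,3,2,1,0} = 5
G(18) = mex{5,4,3,2,1} = 0
G(19) = mex{0,5,4,3,2} = 1
G(20) = mex{1,0,5,4,3} = 2
G(21) = mex{2,1,0,5,4} = 3
G(22) = mex{3,2,1,0,5} = 4
G(23) = mex{4,3,2,1,0} = 5
G(24) = mex{5,4,3,2,1} = 0
G(25) = mex{0,5,4,3,2} = 1
G(26) = mex{1,0,5,4,3} = 2
Pile A: G(26) = 2.
Pile B: G(18) = 0.
Pile C: G(23) = 5.
Combined Grundy value = 2 ⊕ 0 ⊕ 5 = 7.
A winning move leaves total XOR = 0, i.e. changes one component's Grundy value g to g ⊕ X where X is the current total.
Pile A: need g' = 2⊕7 = 5. Options: 26−1→G=1, 26−2→G=0, 26−3→G=5, 26−4→G=4, 26−5→G=3. Hits: 1.
Pile B: need g' = 0⊕7 = 7. Options: 18−1→G=5, 18−2→G=4, 18−3→G=3, 18−4→G=2, 18−5→G=1. Hits: 0.
Pile C: need g' = 5⊕7 = 2. Options: 23−1→G=4, 23−2→G=3, 23−3→G=2, 23−4→G=1, 23−5→G=0. Hits: 1.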